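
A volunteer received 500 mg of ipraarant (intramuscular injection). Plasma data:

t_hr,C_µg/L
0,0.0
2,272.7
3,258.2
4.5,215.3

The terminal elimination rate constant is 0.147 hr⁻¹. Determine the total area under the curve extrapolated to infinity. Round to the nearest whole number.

AUC = 2358 µg/L·hr

Trapezoidal AUC_0→4.5:
  [0→2]: (0.0+272.7)/2 × 2 = 272.7
  [2→3]: (272.7+258.2)/2 × 1 = 265.45
  [3→4.5]: (258.2+215.3)/2 × 1.5 = 355.125
  Sum = 893.275 µg/L·hr
Extrapolated tail: C_last / k_e = 215.3 / 0.147 = 1464.626
AUC_0→∞ = 893.275 + 1464.626 = 2357.901 µg/L·hr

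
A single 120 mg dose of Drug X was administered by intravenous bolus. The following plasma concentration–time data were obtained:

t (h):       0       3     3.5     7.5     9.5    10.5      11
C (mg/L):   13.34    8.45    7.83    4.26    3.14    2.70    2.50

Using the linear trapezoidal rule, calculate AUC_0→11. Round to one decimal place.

AUC = 72.6 mg/L·h

Trapezoidal AUC_0→11:
  [0→3]: (13.34+8.45)/2 × 3 = 32.685
  [3→3.5]: (8.45+7.83)/2 × 0.5 = 4.07
  [3.5→7.5]: (7.83+4.26)/2 × 4 = 24.18
  [7.5→9.5]: (4.26+3.14)/2 × 2 = 7.4
  [9.5→10.5]: (3.14+2.70)/2 × 1 = 2.92
  [10.5→11]: (2.70+2.50)/2 × 0.5 = 1.3
  Sum = 72.555 mg/L·h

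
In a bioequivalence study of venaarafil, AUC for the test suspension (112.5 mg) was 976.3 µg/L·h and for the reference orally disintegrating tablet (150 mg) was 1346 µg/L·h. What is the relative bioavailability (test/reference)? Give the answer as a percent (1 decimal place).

F_rel = 96.7%

F_rel = (AUC_test/D_test) / (AUC_ref/D_ref)
      = (976.3/112.5) / (1346/150)
      = 8.67822 / 8.97333 = 0.9671 = 96.71%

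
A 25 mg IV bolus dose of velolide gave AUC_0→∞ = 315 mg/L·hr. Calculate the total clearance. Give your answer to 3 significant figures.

CL = 0.0794 L/hr

CL = Dose_iv / AUC_0→∞
   = 25 / 315 = 0.0793651 L/hr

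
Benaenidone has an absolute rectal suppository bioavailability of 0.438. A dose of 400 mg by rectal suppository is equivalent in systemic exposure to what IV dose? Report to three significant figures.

D_iv = 175 mg

Systemic exposure from an extravascular dose = F × D_ev, so the equivalent IV dose is F × D_ev.
D_iv = F × D_ev = 0.438 × 400 = 175.2 mg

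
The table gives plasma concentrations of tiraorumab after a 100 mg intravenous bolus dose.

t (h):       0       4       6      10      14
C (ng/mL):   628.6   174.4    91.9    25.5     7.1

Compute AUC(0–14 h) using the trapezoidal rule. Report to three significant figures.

AUC = 2170 ng/mL·h

Trapezoidal AUC_0→14:
  [0→4]: (628.6+174.4)/2 × 4 = 1606.0
  [4→6]: (174.4+91.9)/2 × 2 = 266.3
  [6→10]: (91.9+25.5)/2 × 4 = 234.8
  [10→14]: (25.5+7.1)/2 × 4 = 65.2
  Sum = 2172.3 ng/mL·h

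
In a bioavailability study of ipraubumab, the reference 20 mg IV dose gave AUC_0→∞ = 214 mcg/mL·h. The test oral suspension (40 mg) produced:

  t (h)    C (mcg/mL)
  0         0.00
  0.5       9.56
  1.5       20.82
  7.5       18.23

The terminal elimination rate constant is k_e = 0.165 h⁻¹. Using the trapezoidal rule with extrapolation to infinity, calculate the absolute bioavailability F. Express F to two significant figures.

F = 0.57

Trapezoidal AUC_0→7.5 (oral suspension):
  [0→0.5]: (0.00+9.56)/2 × 0.5 = 2.39
  [0.5→1.5]: (9.56+20.82)/2 × 1 = 15.19
  [1.5→7.5]: (20.82+18.23)/2 × 6 = 117.15
  Sum = 134.73 mcg/mL·h
Tail: C_last/k_e = 18.23/0.165 = 110.485
AUC_0→∞ (oral suspension) = 134.73 + 110.485 = 245.215 mcg/mL·h
F = (AUC_ev/D_ev)/(AUC_iv/D_iv) = (245.215/40)/(214/20) = 6.130375/10.7 = 0.5729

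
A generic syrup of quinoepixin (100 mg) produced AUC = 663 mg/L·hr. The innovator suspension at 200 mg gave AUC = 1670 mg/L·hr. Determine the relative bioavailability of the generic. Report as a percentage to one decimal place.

F_rel = (AUC_test/D_test) / (AUC_ref/D_ref)
      = (663/100) / (1670/200)
      = 6.63 / 8.35 = 0.7940 = 79.40%

F_rel = 79.4%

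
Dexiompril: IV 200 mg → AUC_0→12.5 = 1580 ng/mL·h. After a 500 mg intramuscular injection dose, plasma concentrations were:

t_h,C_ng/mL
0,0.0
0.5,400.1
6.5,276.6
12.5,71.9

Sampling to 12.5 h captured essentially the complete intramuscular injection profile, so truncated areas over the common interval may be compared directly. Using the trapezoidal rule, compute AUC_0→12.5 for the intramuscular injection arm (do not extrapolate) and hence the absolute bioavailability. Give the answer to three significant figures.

F = 0.804

Trapezoidal AUC_0→12.5 (intramuscular injection):
  [0→0.5]: (0.0+400.1)/2 × 0.5 = 100.025
  [0.5→6.5]: (400.1+276.6)/2 × 6 = 2030.1
  [6.5→12.5]: (276.6+71.9)/2 × 6 = 1045.5
  Sum = 3175.625 ng/mL·h
F = (AUC_ev/D_ev)/(AUC_iv/D_iv) = (3175.625/500)/(1580/200) = 6.35125/7.9 = 0.8040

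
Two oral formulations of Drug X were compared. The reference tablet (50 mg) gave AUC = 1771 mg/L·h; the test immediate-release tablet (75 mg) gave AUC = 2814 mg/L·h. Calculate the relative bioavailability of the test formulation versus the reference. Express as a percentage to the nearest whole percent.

F_rel = (AUC_test/D_test) / (AUC_ref/D_ref)
      = (2814/75) / (1771/50)
      = 37.52 / 35.42 = 1.0593 = 105.93%

F_rel = 106%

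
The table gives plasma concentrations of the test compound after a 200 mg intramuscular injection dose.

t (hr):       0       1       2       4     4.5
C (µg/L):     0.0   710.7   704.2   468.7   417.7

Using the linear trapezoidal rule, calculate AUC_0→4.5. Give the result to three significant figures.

AUC = 2460 µg/L·hr

Trapezoidal AUC_0→4.5:
  [0→1]: (0.0+710.7)/2 × 1 = 355.35
  [1→2]: (710.7+704.2)/2 × 1 = 707.45
  [2→4]: (704.2+468.7)/2 × 2 = 1172.9
  [4→4.5]: (468.7+417.7)/2 × 0.5 = 221.6
  Sum = 2457.3 µg/L·hr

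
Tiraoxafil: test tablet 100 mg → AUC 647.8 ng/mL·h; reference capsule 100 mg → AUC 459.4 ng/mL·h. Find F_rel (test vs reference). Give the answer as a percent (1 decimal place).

F_rel = 141.0%

F_rel = (AUC_test/D_test) / (AUC_ref/D_ref)
      = (647.8/100) / (459.4/100)
      = 6.478 / 4.594 = 1.4101 = 141.01%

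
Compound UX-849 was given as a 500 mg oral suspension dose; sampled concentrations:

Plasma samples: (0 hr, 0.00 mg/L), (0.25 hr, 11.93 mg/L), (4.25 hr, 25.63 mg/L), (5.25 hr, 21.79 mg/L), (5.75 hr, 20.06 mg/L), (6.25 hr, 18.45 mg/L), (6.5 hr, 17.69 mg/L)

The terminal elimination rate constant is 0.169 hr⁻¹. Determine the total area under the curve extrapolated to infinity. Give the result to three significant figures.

Trapezoidal AUC_0→6.5:
  [0→0.25]: (0.00+11.93)/2 × 0.25 = 1.49125
  [0.25→4.25]: (11.93+25.63)/2 × 4 = 75.12
  [4.25→5.25]: (25.63+21.79)/2 × 1 = 23.71
  [5.25→5.75]: (21.79+20.06)/2 × 0.5 = 10.4625
  [5.75→6.25]: (20.06+18.45)/2 × 0.5 = 9.6275
  [6.25→6.5]: (18.45+17.69)/2 × 0.25 = 4.5175
  Sum = 124.92875 mg/L·hr
Extrapolated tail: C_last / k_e = 17.69 / 0.169 = 104.675
AUC_0→∞ = 124.92875 + 104.675 = 229.60375 mg/L·hr

AUC = 230 mg/L·hr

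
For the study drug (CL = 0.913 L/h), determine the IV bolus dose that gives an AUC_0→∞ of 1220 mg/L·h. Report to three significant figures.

Dose_iv = CL × AUC_0→∞
     = 0.913 × 1220 = 1113.86 mg

Dose = 1110 mg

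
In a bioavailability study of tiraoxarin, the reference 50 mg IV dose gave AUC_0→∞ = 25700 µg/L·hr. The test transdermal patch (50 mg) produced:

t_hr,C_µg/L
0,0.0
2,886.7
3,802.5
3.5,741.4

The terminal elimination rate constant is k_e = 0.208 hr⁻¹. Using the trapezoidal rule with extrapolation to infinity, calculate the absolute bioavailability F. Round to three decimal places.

F = 0.221

Trapezoidal AUC_0→3.5 (transdermal patch):
  [0→2]: (0.0+886.7)/2 × 2 = 886.7
  [2→3]: (886.7+802.5)/2 × 1 = 844.6
  [3→3.5]: (802.5+741.4)/2 × 0.5 = 385.975
  Sum = 2117.275 µg/L·hr
Tail: C_last/k_e = 741.4/0.208 = 3564.423
AUC_0→∞ (transdermal patch) = 2117.275 + 3564.423 = 5681.698 µg/L·hr
F = (AUC_ev/D_ev)/(AUC_iv/D_iv) = (5681.698/50)/(25700/50) = 113.63396/514 = 0.2211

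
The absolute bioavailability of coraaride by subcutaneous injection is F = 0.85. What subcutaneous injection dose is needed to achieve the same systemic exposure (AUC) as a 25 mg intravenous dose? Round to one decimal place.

D_subcutaneous = 29.4 mg

For equal systemic exposure: F × D_ev = D_iv
D_ev = D_iv / F = 25 / 0.85 = 29.4118 mg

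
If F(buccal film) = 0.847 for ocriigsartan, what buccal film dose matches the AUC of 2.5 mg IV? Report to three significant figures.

For equal systemic exposure: F × D_ev = D_iv
D_ev = D_iv / F = 2.5 / 0.847 = 2.95159 mg

D_buccal = 2.95 mg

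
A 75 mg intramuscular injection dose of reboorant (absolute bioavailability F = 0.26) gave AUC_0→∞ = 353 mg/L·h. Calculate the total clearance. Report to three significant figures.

CL = F × Dose / AUC_0→∞
   = 0.26 × 75 / 353 = 0.0552408 L/h

CL = 0.0552 L/h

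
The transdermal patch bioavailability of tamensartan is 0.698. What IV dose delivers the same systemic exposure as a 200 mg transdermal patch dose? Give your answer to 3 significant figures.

Systemic exposure from an extravascular dose = F × D_ev, so the equivalent IV dose is F × D_ev.
D_iv = F × D_ev = 0.698 × 200 = 139.6 mg

D_iv = 140 mg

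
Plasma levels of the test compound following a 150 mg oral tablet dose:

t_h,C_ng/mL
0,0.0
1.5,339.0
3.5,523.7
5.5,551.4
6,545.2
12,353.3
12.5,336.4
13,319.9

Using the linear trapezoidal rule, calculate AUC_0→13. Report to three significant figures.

AUC = 5500 ng/mL·h

Trapezoidal AUC_0→13:
  [0→1.5]: (0.0+339.0)/2 × 1.5 = 254.25
  [1.5→3.5]: (339.0+523.7)/2 × 2 = 862.7
  [3.5→5.5]: (523.7+551.4)/2 × 2 = 1075.1
  [5.5→6]: (551.4+545.2)/2 × 0.5 = 274.15
  [6→12]: (545.2+353.3)/2 × 6 = 2695.5
  [12→12.5]: (353.3+336.4)/2 × 0.5 = 172.425
  [12.5→13]: (336.4+319.9)/2 × 0.5 = 164.075
  Sum = 5498.2 ng/mL·h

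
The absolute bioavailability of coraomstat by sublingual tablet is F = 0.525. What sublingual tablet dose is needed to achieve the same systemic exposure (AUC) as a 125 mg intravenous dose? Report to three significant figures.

For equal systemic exposure: F × D_ev = D_iv
D_ev = D_iv / F = 125 / 0.525 = 238.095 mg

D_sublingual = 238 mg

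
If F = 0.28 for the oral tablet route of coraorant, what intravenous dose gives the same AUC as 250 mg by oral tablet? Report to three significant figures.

D_iv = 70.0 mg

Systemic exposure from an extravascular dose = F × D_ev, so the equivalent IV dose is F × D_ev.
D_iv = F × D_ev = 0.28 × 250 = 70 mg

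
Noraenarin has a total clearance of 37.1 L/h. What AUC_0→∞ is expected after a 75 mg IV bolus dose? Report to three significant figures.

AUC_0→∞ = Dose_iv / CL
        = 75 / 37.1 = 2.02156 mg/L·h

AUC = 2.02 mg/L·h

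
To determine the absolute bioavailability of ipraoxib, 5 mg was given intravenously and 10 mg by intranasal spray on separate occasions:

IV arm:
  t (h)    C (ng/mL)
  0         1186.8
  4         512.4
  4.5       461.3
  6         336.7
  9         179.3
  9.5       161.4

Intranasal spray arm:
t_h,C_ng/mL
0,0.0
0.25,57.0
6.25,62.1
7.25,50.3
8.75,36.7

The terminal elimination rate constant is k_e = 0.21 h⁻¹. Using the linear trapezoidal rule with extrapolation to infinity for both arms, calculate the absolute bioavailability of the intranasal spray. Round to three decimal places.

F = 0.056

Trapezoidal AUC_0→9.5 (IV):
  [0→4]: (1186.8+512.4)/2 × 4 = 3398.4
  [4→4.5]: (512.4+461.3)/2 × 0.5 = 243.425
  [4.5→6]: (461.3+336.7)/2 × 1.5 = 598.5
  [6→9]: (336.7+179.3)/2 × 3 = 774.0
  [9→9.5]: (179.3+161.4)/2 × 0.5 = 85.175
  Sum = 5099.5 ng/mL·h
IV tail: 161.4/0.21 = 768.571; AUC_iv,0→∞ = 5099.5 + 768.571 = 5868.071 ng/mL·h
Trapezoidal AUC_0→8.75 (intranasal spray):
  [0→0.25]: (0.0+57.0)/2 × 0.25 = 7.125
  [0.25→6.25]: (57.0+62.1)/2 × 6 = 357.3
  [6.25→7.25]: (62.1+50.3)/2 × 1 = 56.2
  [7.25→8.75]: (50.3+36.7)/2 × 1.5 = 65.25
  Sum = 485.875 ng/mL·h
intranasal spray tail: 36.7/0.21 = 174.762; AUC_ev,0→∞ = 485.875 + 174.762 = 660.637 ng/mL·h
F = (AUC_ev/D_ev)/(AUC_iv/D_iv) = (660.637/10)/(5868.071/5) = 66.0637/1173.6142 = 0.0563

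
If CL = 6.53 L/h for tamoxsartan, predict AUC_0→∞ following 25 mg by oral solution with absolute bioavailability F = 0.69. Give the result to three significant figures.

AUC_0→∞ = F × Dose / CL
        = 0.69 × 25 / 6.53 = 2.64165 mg/L·h

AUC = 2.64 mg/L·h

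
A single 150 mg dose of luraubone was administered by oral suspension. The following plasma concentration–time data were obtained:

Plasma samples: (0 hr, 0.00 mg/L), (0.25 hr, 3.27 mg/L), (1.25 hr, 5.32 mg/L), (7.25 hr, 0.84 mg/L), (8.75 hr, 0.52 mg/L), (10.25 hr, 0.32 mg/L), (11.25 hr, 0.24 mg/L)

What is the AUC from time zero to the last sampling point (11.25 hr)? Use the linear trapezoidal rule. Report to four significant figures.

AUC = 25.11 mg/L·hr

Trapezoidal AUC_0→11.25:
  [0→0.25]: (0.00+3.27)/2 × 0.25 = 0.40875
  [0.25→1.25]: (3.27+5.32)/2 × 1 = 4.295
  [1.25→7.25]: (5.32+0.84)/2 × 6 = 18.48
  [7.25→8.75]: (0.84+0.52)/2 × 1.5 = 1.02
  [8.75→10.25]: (0.52+0.32)/2 × 1.5 = 0.63
  [10.25→11.25]: (0.32+0.24)/2 × 1 = 0.28
  Sum = 25.11375 mg/L·hr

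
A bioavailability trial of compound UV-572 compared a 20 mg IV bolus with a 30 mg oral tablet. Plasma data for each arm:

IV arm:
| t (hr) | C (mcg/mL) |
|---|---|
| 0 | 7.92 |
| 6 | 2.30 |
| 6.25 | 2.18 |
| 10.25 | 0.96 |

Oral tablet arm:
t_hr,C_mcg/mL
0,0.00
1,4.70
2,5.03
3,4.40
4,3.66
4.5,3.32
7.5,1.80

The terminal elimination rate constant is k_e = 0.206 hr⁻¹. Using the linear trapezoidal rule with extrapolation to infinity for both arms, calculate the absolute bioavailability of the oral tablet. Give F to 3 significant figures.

F = 0.540

Trapezoidal AUC_0→10.25 (IV):
  [0→6]: (7.92+2.30)/2 × 6 = 30.66
  [6→6.25]: (2.30+2.18)/2 × 0.25 = 0.56
  [6.25→10.25]: (2.18+0.96)/2 × 4 = 6.28
  Sum = 37.5 mcg/mL·hr
IV tail: 0.96/0.206 = 4.660; AUC_iv,0→∞ = 37.5 + 4.660 = 42.16 mcg/mL·hr
Trapezoidal AUC_0→7.5 (oral tablet):
  [0→1]: (0.00+4.70)/2 × 1 = 2.35
  [1→2]: (4.70+5.03)/2 × 1 = 4.865
  [2→3]: (5.03+4.40)/2 × 1 = 4.715
  [3→4]: (4.40+3.66)/2 × 1 = 4.03
  [4→4.5]: (3.66+3.32)/2 × 0.5 = 1.745
  [4.5→7.5]: (3.32+1.80)/2 × 3 = 7.68
  Sum = 25.385 mcg/mL·hr
oral tablet tail: 1.80/0.206 = 8.738; AUC_ev,0→∞ = 25.385 + 8.738 = 34.123 mcg/mL·hr
F = (AUC_ev/D_ev)/(AUC_iv/D_iv) = (34.123/30)/(42.16/20) = 1.13743/2.108 = 0.5396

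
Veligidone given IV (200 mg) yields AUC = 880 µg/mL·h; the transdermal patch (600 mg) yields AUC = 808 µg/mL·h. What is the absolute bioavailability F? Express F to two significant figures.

F = 0.31

F = (AUC_ev / D_ev) / (AUC_iv / D_iv)
  = (808/600) / (880/200)
  = 1.34667 / 4.4 = 0.3061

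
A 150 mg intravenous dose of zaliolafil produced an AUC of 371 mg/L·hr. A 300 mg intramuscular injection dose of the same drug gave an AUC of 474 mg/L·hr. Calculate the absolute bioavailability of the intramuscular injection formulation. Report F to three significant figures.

F = 0.639

F = (AUC_ev / D_ev) / (AUC_iv / D_iv)
  = (474/300) / (371/150)
  = 1.58 / 2.47333 = 0.6388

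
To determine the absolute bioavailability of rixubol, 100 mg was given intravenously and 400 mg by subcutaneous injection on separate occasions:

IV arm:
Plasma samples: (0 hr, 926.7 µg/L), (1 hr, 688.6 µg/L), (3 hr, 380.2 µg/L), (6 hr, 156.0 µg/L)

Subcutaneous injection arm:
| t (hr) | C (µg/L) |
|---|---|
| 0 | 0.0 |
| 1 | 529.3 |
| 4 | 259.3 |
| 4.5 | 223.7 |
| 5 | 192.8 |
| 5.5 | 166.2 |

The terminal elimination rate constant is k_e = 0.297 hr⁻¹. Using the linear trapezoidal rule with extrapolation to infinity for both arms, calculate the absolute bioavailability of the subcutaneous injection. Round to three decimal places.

Trapezoidal AUC_0→6 (IV):
  [0→1]: (926.7+688.6)/2 × 1 = 807.65
  [1→3]: (688.6+380.2)/2 × 2 = 1068.8
  [3→6]: (380.2+156.0)/2 × 3 = 804.3
  Sum = 2680.75 µg/L·hr
IV tail: 156.0/0.297 = 525.253; AUC_iv,0→∞ = 2680.75 + 525.253 = 3206.003 µg/L·hr
Trapezoidal AUC_0→5.5 (subcutaneous injection):
  [0→1]: (0.0+529.3)/2 × 1 = 264.65
  [1→4]: (529.3+259.3)/2 × 3 = 1182.9
  [4→4.5]: (259.3+223.7)/2 × 0.5 = 120.75
  [4.5→5]: (223.7+192.8)/2 × 0.5 = 104.125
  [5→5.5]: (192.8+166.2)/2 × 0.5 = 89.75
  Sum = 1762.175 µg/L·hr
subcutaneous injection tail: 166.2/0.297 = 559.596; AUC_ev,0→∞ = 1762.175 + 559.596 = 2321.771 µg/L·hr
F = (AUC_ev/D_ev)/(AUC_iv/D_iv) = (2321.771/400)/(3206.003/100) = 5.8044275/32.06003 = 0.1810

F = 0.181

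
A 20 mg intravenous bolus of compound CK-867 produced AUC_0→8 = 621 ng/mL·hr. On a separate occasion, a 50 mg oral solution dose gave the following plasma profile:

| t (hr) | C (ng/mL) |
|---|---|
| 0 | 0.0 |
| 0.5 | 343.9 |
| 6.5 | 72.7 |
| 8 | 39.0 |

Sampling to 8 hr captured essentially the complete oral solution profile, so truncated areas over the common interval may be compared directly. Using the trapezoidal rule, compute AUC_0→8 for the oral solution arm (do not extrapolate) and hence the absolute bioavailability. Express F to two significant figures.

Trapezoidal AUC_0→8 (oral solution):
  [0→0.5]: (0.0+343.9)/2 × 0.5 = 85.975
  [0.5→6.5]: (343.9+72.7)/2 × 6 = 1249.8
  [6.5→8]: (72.7+39.0)/2 × 1.5 = 83.775
  Sum = 1419.55 ng/mL·hr
F = (AUC_ev/D_ev)/(AUC_iv/D_iv) = (1419.55/50)/(621/20) = 28.391/31.05 = 0.9144

F = 0.91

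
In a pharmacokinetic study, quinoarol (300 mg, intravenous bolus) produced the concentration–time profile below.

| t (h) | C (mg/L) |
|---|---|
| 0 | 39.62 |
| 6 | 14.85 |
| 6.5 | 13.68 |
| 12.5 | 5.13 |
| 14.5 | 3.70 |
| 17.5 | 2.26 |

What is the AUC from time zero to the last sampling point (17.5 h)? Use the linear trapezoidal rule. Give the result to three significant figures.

AUC = 245 mg/L·h

Trapezoidal AUC_0→17.5:
  [0→6]: (39.62+14.85)/2 × 6 = 163.41
  [6→6.5]: (14.85+13.68)/2 × 0.5 = 7.1325
  [6.5→12.5]: (13.68+5.13)/2 × 6 = 56.43
  [12.5→14.5]: (5.13+3.70)/2 × 2 = 8.83
  [14.5→17.5]: (3.70+2.26)/2 × 3 = 8.94
  Sum = 244.7425 mg/L·h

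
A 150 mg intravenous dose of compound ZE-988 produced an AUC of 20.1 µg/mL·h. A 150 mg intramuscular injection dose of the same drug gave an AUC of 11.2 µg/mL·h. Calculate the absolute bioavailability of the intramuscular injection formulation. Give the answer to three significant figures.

F = (AUC_ev / D_ev) / (AUC_iv / D_iv)
  = (11.2/150) / (20.1/150)
  = 0.0746667 / 0.134 = 0.5572

F = 0.557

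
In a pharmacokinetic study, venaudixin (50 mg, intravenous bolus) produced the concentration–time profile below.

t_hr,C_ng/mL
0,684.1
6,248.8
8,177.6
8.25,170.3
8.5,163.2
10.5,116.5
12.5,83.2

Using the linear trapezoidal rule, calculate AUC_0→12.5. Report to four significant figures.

Trapezoidal AUC_0→12.5:
  [0→6]: (684.1+248.8)/2 × 6 = 2798.7
  [6→8]: (248.8+177.6)/2 × 2 = 426.4
  [8→8.25]: (177.6+170.3)/2 × 0.25 = 43.4875
  [8.25→8.5]: (170.3+163.2)/2 × 0.25 = 41.6875
  [8.5→10.5]: (163.2+116.5)/2 × 2 = 279.7
  [10.5→12.5]: (116.5+83.2)/2 × 2 = 199.7
  Sum = 3789.675 ng/mL·hr

AUC = 3790 ng/mL·hr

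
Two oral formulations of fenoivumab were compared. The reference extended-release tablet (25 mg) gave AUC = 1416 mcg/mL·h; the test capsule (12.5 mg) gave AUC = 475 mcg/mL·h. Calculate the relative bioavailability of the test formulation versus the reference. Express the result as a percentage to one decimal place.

F_rel = 67.1%

F_rel = (AUC_test/D_test) / (AUC_ref/D_ref)
      = (475/12.5) / (1416/25)
      = 38 / 56.64 = 0.6709 = 67.09%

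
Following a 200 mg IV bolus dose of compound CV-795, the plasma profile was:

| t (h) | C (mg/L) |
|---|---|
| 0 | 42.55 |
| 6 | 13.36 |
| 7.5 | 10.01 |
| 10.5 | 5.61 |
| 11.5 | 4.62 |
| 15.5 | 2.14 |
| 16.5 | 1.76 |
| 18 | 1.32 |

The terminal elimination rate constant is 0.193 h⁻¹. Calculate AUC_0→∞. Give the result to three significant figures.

AUC = 238 mg/L·h

Trapezoidal AUC_0→18:
  [0→6]: (42.55+13.36)/2 × 6 = 167.73
  [6→7.5]: (13.36+10.01)/2 × 1.5 = 17.5275
  [7.5→10.5]: (10.01+5.61)/2 × 3 = 23.43
  [10.5→11.5]: (5.61+4.62)/2 × 1 = 5.115
  [11.5→15.5]: (4.62+2.14)/2 × 4 = 13.52
  [15.5→16.5]: (2.14+1.76)/2 × 1 = 1.95
  [16.5→18]: (1.76+1.32)/2 × 1.5 = 2.31
  Sum = 231.5825 mg/L·h
Extrapolated tail: C_last / k_e = 1.32 / 0.193 = 6.839
AUC_0→∞ = 231.5825 + 6.839 = 238.4215 mg/L·h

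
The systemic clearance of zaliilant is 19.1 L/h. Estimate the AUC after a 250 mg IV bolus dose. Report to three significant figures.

AUC = 13.1 mg/L·h

AUC_0→∞ = Dose_iv / CL
        = 250 / 19.1 = 13.089 mg/L·h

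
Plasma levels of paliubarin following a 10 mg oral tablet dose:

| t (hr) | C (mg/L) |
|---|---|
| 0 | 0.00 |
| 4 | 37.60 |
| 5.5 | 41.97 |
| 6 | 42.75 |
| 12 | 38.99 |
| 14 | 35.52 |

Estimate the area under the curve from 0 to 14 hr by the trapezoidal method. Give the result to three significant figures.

AUC = 476 mg/L·hr

Trapezoidal AUC_0→14:
  [0→4]: (0.00+37.60)/2 × 4 = 75.2
  [4→5.5]: (37.60+41.97)/2 × 1.5 = 59.6775
  [5.5→6]: (41.97+42.75)/2 × 0.5 = 21.18
  [6→12]: (42.75+38.99)/2 × 6 = 245.22
  [12→14]: (38.99+35.52)/2 × 2 = 74.51
  Sum = 475.7875 mg/L·hr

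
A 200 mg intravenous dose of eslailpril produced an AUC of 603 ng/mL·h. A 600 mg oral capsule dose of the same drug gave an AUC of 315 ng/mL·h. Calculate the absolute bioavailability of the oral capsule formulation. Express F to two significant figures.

F = 0.17

F = (AUC_ev / D_ev) / (AUC_iv / D_iv)
  = (315/600) / (603/200)
  = 0.525 / 3.015 = 0.1741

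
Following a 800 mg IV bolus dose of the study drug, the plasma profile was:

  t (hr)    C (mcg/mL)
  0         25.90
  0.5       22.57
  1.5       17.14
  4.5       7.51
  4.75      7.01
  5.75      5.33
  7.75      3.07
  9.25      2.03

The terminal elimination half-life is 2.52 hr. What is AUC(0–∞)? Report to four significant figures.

Trapezoidal AUC_0→9.25:
  [0→0.5]: (25.90+22.57)/2 × 0.5 = 12.1175
  [0.5→1.5]: (22.57+17.14)/2 × 1 = 19.855
  [1.5→4.5]: (17.14+7.51)/2 × 3 = 36.975
  [4.5→4.75]: (7.51+7.01)/2 × 0.25 = 1.815
  [4.75→5.75]: (7.01+5.33)/2 × 1 = 6.17
  [5.75→7.75]: (5.33+3.07)/2 × 2 = 8.4
  [7.75→9.25]: (3.07+2.03)/2 × 1.5 = 3.825
  Sum = 89.1575 mcg/mL·hr
k_e = ln2 / t½ = 0.693147 / 2.52 = 0.2751 hr^-1
Extrapolated tail: C_last / k_e = 2.03 / 0.2751 = 7.379
AUC_0→∞ = 89.1575 + 7.379 = 96.5365 mcg/mL·hr

AUC = 96.54 mcg/mL·hr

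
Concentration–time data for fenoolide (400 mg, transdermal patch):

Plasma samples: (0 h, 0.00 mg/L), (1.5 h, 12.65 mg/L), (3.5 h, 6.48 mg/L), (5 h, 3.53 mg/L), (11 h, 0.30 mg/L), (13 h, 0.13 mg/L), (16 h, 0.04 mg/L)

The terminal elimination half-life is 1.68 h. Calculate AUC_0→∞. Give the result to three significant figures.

Trapezoidal AUC_0→16:
  [0→1.5]: (0.00+12.65)/2 × 1.5 = 9.4875
  [1.5→3.5]: (12.65+6.48)/2 × 2 = 19.13
  [3.5→5]: (6.48+3.53)/2 × 1.5 = 7.5075
  [5→11]: (3.53+0.30)/2 × 6 = 11.49
  [11→13]: (0.30+0.13)/2 × 2 = 0.43
  [13→16]: (0.13+0.04)/2 × 3 = 0.255
  Sum = 48.3 mg/L·h
k_e = ln2 / t½ = 0.693147 / 1.68 = 0.4126 h^-1
Extrapolated tail: C_last / k_e = 0.04 / 0.4126 = 0.097
AUC_0→∞ = 48.3 + 0.097 = 48.397 mg/L·h

AUC = 48.4 mg/L·h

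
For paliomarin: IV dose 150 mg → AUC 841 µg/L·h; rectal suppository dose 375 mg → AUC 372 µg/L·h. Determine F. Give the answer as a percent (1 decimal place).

F = (AUC_ev / D_ev) / (AUC_iv / D_iv)
  = (372/375) / (841/150)
  = 0.992 / 5.60667 = 0.1769
  = 17.69%

F = 17.7%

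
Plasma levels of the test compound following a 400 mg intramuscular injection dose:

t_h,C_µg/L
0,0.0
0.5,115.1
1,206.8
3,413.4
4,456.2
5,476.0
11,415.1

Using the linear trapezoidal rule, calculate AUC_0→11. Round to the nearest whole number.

Trapezoidal AUC_0→11:
  [0→0.5]: (0.0+115.1)/2 × 0.5 = 28.775
  [0.5→1]: (115.1+206.8)/2 × 0.5 = 80.475
  [1→3]: (206.8+413.4)/2 × 2 = 620.2
  [3→4]: (413.4+456.2)/2 × 1 = 434.8
  [4→5]: (456.2+476.0)/2 × 1 = 466.1
  [5→11]: (476.0+415.1)/2 × 6 = 2673.3
  Sum = 4303.65 µg/L·h

AUC = 4304 µg/L·h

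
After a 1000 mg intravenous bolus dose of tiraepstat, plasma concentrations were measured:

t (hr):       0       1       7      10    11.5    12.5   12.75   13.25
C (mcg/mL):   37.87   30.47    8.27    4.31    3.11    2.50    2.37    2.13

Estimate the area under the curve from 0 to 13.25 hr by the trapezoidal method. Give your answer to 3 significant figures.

AUC = 179 mcg/mL·hr

Trapezoidal AUC_0→13.25:
  [0→1]: (37.87+30.47)/2 × 1 = 34.17
  [1→7]: (30.47+8.27)/2 × 6 = 116.22
  [7→10]: (8.27+4.31)/2 × 3 = 18.87
  [10→11.5]: (4.31+3.11)/2 × 1.5 = 5.565
  [11.5→12.5]: (3.11+2.50)/2 × 1 = 2.805
  [12.5→12.75]: (2.50+2.37)/2 × 0.25 = 0.60875
  [12.75→13.25]: (2.37+2.13)/2 × 0.5 = 1.125
  Sum = 179.36375 mcg/mL·hr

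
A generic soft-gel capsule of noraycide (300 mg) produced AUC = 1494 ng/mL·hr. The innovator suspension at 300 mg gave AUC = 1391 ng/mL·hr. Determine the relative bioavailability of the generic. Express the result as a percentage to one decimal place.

F_rel = (AUC_test/D_test) / (AUC_ref/D_ref)
      = (1494/300) / (1391/300)
      = 4.98 / 4.63667 = 1.0740 = 107.40%

F_rel = 107.4%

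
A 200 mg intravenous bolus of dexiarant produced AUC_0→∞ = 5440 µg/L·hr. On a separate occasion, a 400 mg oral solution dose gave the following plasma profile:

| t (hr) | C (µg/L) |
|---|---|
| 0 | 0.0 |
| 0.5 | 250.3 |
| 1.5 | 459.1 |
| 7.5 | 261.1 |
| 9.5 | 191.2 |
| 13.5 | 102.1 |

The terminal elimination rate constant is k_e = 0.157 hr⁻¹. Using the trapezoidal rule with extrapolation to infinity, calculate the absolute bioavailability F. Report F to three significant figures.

Trapezoidal AUC_0→13.5 (oral solution):
  [0→0.5]: (0.0+250.3)/2 × 0.5 = 62.575
  [0.5→1.5]: (250.3+459.1)/2 × 1 = 354.7
  [1.5→7.5]: (459.1+261.1)/2 × 6 = 2160.6
  [7.5→9.5]: (261.1+191.2)/2 × 2 = 452.3
  [9.5→13.5]: (191.2+102.1)/2 × 4 = 586.6
  Sum = 3616.775 µg/L·hr
Tail: C_last/k_e = 102.1/0.157 = 650.318
AUC_0→∞ (oral solution) = 3616.775 + 650.318 = 4267.093 µg/L·hr
F = (AUC_ev/D_ev)/(AUC_iv/D_iv) = (4267.093/400)/(5440/200) = 10.6677/27.2 = 0.3922

F = 0.392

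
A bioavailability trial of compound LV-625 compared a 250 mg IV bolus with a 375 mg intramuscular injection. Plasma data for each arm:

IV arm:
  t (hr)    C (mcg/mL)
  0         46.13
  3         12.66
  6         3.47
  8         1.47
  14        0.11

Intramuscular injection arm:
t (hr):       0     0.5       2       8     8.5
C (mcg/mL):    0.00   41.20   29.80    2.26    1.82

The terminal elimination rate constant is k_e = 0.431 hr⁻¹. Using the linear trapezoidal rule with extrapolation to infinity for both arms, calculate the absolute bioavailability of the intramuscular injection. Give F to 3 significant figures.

Trapezoidal AUC_0→14 (IV):
  [0→3]: (46.13+12.66)/2 × 3 = 88.185
  [3→6]: (12.66+3.47)/2 × 3 = 24.195
  [6→8]: (3.47+1.47)/2 × 2 = 4.94
  [8→14]: (1.47+0.11)/2 × 6 = 4.74
  Sum = 122.06 mcg/mL·hr
IV tail: 0.11/0.431 = 0.255; AUC_iv,0→∞ = 122.06 + 0.255 = 122.315 mcg/mL·hr
Trapezoidal AUC_0→8.5 (intramuscular injection):
  [0→0.5]: (0.00+41.20)/2 × 0.5 = 10.3
  [0.5→2]: (41.20+29.80)/2 × 1.5 = 53.25
  [2→8]: (29.80+2.26)/2 × 6 = 96.18
  [8→8.5]: (2.26+1.82)/2 × 0.5 = 1.02
  Sum = 160.75 mcg/mL·hr
intramuscular injection tail: 1.82/0.431 = 4.223; AUC_ev,0→∞ = 160.75 + 4.223 = 164.973 mcg/mL·hr
F = (AUC_ev/D_ev)/(AUC_iv/D_iv) = (164.973/375)/(122.315/250) = 0.439928/0.48926 = 0.8992

F = 0.899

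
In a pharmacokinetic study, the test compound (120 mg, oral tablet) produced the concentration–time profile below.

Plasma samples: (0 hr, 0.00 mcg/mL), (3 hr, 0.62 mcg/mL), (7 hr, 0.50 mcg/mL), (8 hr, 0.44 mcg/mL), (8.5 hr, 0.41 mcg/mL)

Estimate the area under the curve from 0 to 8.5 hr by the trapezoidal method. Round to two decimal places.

Trapezoidal AUC_0→8.5:
  [0→3]: (0.00+0.62)/2 × 3 = 0.93
  [3→7]: (0.62+0.50)/2 × 4 = 2.24
  [7→8]: (0.50+0.44)/2 × 1 = 0.47
  [8→8.5]: (0.44+0.41)/2 × 0.5 = 0.2125
  Sum = 3.8525 mcg/mL·hr

AUC = 3.85 mcg/mL·hr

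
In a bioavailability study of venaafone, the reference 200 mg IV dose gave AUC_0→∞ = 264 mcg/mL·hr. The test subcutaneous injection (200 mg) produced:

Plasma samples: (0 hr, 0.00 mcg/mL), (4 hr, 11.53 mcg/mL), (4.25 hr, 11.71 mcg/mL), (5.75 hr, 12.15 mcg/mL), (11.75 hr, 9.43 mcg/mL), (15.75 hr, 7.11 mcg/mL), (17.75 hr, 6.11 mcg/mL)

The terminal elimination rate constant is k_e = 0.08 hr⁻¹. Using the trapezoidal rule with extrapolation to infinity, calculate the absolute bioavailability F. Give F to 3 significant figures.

F = 0.876

Trapezoidal AUC_0→17.75 (subcutaneous injection):
  [0→4]: (0.00+11.53)/2 × 4 = 23.06
  [4→4.25]: (11.53+11.71)/2 × 0.25 = 2.905
  [4.25→5.75]: (11.71+12.15)/2 × 1.5 = 17.895
  [5.75→11.75]: (12.15+9.43)/2 × 6 = 64.74
  [11.75→15.75]: (9.43+7.11)/2 × 4 = 33.08
  [15.75→17.75]: (7.11+6.11)/2 × 2 = 13.22
  Sum = 154.9 mcg/mL·hr
Tail: C_last/k_e = 6.11/0.08 = 76.375
AUC_0→∞ (subcutaneous injection) = 154.9 + 76.375 = 231.275 mcg/mL·hr
F = (AUC_ev/D_ev)/(AUC_iv/D_iv) = (231.275/200)/(264/200) = 1.156375/1.32 = 0.8760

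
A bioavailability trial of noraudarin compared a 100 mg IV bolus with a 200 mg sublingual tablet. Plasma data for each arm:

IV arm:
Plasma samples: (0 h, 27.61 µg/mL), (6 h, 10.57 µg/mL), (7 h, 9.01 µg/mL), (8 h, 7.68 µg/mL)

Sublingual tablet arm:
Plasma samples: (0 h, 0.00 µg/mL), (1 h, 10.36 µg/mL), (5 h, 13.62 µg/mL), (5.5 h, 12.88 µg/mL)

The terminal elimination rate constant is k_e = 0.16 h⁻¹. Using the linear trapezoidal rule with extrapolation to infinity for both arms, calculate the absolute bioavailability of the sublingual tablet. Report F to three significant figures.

F = 0.388

Trapezoidal AUC_0→8 (IV):
  [0→6]: (27.61+10.57)/2 × 6 = 114.54
  [6→7]: (10.57+9.01)/2 × 1 = 9.79
  [7→8]: (9.01+7.68)/2 × 1 = 8.345
  Sum = 132.675 µg/mL·h
IV tail: 7.68/0.16 = 48.000; AUC_iv,0→∞ = 132.675 + 48.000 = 180.675 µg/mL·h
Trapezoidal AUC_0→5.5 (sublingual tablet):
  [0→1]: (0.00+10.36)/2 × 1 = 5.18
  [1→5]: (10.36+13.62)/2 × 4 = 47.96
  [5→5.5]: (13.62+12.88)/2 × 0.5 = 6.625
  Sum = 59.765 µg/mL·h
sublingual tablet tail: 12.88/0.16 = 80.500; AUC_ev,0→∞ = 59.765 + 80.500 = 140.265 µg/mL·h
F = (AUC_ev/D_ev)/(AUC_iv/D_iv) = (140.265/200)/(180.675/100) = 0.701325/1.80675 = 0.3882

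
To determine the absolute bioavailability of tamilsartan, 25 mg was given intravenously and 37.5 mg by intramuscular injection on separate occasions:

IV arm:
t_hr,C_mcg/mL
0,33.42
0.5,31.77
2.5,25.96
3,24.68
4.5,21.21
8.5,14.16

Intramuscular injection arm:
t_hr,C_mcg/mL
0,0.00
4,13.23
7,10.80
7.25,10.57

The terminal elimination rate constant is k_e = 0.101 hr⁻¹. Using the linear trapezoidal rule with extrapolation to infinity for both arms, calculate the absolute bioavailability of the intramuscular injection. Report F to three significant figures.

F = 0.341

Trapezoidal AUC_0→8.5 (IV):
  [0→0.5]: (33.42+31.77)/2 × 0.5 = 16.2975
  [0.5→2.5]: (31.77+25.96)/2 × 2 = 57.73
  [2.5→3]: (25.96+24.68)/2 × 0.5 = 12.66
  [3→4.5]: (24.68+21.21)/2 × 1.5 = 34.4175
  [4.5→8.5]: (21.21+14.16)/2 × 4 = 70.74
  Sum = 191.845 mcg/mL·hr
IV tail: 14.16/0.101 = 140.198; AUC_iv,0→∞ = 191.845 + 140.198 = 332.043 mcg/mL·hr
Trapezoidal AUC_0→7.25 (intramuscular injection):
  [0→4]: (0.00+13.23)/2 × 4 = 26.46
  [4→7]: (13.23+10.80)/2 × 3 = 36.045
  [7→7.25]: (10.80+10.57)/2 × 0.25 = 2.67125
  Sum = 65.17625 mcg/mL·hr
intramuscular injection tail: 10.57/0.101 = 104.653; AUC_ev,0→∞ = 65.17625 + 104.653 = 169.82925 mcg/mL·hr
F = (AUC_ev/D_ev)/(AUC_iv/D_iv) = (169.82925/37.5)/(332.043/25) = 4.52878/13.28172 = 0.3410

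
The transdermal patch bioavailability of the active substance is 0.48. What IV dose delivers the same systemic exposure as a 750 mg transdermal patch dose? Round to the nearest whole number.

Systemic exposure from an extravascular dose = F × D_ev, so the equivalent IV dose is F × D_ev.
D_iv = F × D_ev = 0.48 × 750 = 360 mg

D_iv = 360 mg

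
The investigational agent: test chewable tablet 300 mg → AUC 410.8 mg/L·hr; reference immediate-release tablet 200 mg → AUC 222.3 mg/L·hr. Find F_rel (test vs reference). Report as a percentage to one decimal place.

F_rel = 123.2%

F_rel = (AUC_test/D_test) / (AUC_ref/D_ref)
      = (410.8/300) / (222.3/200)
      = 1.36933 / 1.1115 = 1.2320 = 123.20%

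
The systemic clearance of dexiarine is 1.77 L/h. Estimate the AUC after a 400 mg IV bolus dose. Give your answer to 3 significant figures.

AUC_0→∞ = Dose_iv / CL
        = 400 / 1.77 = 225.989 mg/L·h

AUC = 226 mg/L·h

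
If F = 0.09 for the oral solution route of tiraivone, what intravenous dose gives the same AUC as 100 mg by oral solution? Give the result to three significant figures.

D_iv = 9.00 mg

Systemic exposure from an extravascular dose = F × D_ev, so the equivalent IV dose is F × D_ev.
D_iv = F × D_ev = 0.09 × 100 = 9 mg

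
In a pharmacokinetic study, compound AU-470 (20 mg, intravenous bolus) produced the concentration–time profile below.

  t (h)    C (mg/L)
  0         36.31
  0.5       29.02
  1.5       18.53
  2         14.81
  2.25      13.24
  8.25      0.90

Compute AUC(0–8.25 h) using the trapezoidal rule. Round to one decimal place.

AUC = 94.4 mg/L·h

Trapezoidal AUC_0→8.25:
  [0→0.5]: (36.31+29.02)/2 × 0.5 = 16.3325
  [0.5→1.5]: (29.02+18.53)/2 × 1 = 23.775
  [1.5→2]: (18.53+14.81)/2 × 0.5 = 8.335
  [2→2.25]: (14.81+13.24)/2 × 0.25 = 3.50625
  [2.25→8.25]: (13.24+0.90)/2 × 6 = 42.42
  Sum = 94.36875 mg/L·h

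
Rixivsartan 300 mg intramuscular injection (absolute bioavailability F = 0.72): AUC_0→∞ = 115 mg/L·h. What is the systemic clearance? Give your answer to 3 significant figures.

CL = 1.88 L/h

CL = F × Dose / AUC_0→∞
   = 0.72 × 300 / 115 = 1.87826 L/h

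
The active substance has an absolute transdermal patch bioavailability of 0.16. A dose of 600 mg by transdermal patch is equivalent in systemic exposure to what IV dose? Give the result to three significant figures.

D_iv = 96.0 mg

Systemic exposure from an extravascular dose = F × D_ev, so the equivalent IV dose is F × D_ev.
D_iv = F × D_ev = 0.16 × 600 = 96 mg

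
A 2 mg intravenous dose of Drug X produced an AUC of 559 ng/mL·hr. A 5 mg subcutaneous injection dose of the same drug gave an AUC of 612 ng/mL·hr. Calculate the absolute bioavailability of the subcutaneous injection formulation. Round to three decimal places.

F = (AUC_ev / D_ev) / (AUC_iv / D_iv)
  = (612/5) / (559/2)
  = 122.4 / 279.5 = 0.4379

F = 0.438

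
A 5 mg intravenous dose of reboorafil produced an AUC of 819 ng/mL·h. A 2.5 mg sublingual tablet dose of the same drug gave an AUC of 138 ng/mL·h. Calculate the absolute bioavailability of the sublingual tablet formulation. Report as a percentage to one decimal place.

F = (AUC_ev / D_ev) / (AUC_iv / D_iv)
  = (138/2.5) / (819/5)
  = 55.2 / 163.8 = 0.3370
  = 33.70%

F = 33.7%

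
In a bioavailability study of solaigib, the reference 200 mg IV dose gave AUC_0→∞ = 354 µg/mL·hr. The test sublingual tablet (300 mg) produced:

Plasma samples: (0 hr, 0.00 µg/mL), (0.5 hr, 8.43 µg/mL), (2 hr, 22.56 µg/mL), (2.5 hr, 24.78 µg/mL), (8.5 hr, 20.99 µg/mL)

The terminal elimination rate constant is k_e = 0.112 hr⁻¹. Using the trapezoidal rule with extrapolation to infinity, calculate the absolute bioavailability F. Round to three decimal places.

F = 0.682

Trapezoidal AUC_0→8.5 (sublingual tablet):
  [0→0.5]: (0.00+8.43)/2 × 0.5 = 2.1075
  [0.5→2]: (8.43+22.56)/2 × 1.5 = 23.2425
  [2→2.5]: (22.56+24.78)/2 × 0.5 = 11.835
  [2.5→8.5]: (24.78+20.99)/2 × 6 = 137.31
  Sum = 174.495 µg/mL·hr
Tail: C_last/k_e = 20.99/0.112 = 187.411
AUC_0→∞ (sublingual tablet) = 174.495 + 187.411 = 361.906 µg/mL·hr
F = (AUC_ev/D_ev)/(AUC_iv/D_iv) = (361.906/300)/(354/200) = 1.20635/1.77 = 0.6816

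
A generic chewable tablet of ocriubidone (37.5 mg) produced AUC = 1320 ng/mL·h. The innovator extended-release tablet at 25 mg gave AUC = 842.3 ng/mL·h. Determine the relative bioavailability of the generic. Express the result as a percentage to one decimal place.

F_rel = 104.5%

F_rel = (AUC_test/D_test) / (AUC_ref/D_ref)
      = (1320/37.5) / (842.3/25)
      = 35.2 / 33.692 = 1.0448 = 104.48%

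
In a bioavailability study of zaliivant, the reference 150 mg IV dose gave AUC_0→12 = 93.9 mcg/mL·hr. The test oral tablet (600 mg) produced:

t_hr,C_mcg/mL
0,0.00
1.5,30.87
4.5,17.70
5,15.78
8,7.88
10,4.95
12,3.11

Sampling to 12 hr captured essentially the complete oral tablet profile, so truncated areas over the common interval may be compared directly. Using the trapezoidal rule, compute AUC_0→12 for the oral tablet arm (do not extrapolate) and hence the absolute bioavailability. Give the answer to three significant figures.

F = 0.428

Trapezoidal AUC_0→12 (oral tablet):
  [0→1.5]: (0.00+30.87)/2 × 1.5 = 23.1525
  [1.5→4.5]: (30.87+17.70)/2 × 3 = 72.855
  [4.5→5]: (17.70+15.78)/2 × 0.5 = 8.37
  [5→8]: (15.78+7.88)/2 × 3 = 35.49
  [8→10]: (7.88+4.95)/2 × 2 = 12.83
  [10→12]: (4.95+3.11)/2 × 2 = 8.06
  Sum = 160.7575 mcg/mL·hr
F = (AUC_ev/D_ev)/(AUC_iv/D_iv) = (160.7575/600)/(93.9/150) = 0.267929/0.626 = 0.4280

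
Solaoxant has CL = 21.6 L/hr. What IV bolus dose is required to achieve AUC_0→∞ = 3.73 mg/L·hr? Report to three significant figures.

Dose = 80.6 mg

Dose_iv = CL × AUC_0→∞
     = 21.6 × 3.73 = 80.568 mg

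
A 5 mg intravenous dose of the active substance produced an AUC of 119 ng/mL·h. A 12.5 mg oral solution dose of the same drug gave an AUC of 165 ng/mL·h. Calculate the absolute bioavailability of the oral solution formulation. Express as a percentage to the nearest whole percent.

F = 55%

F = (AUC_ev / D_ev) / (AUC_iv / D_iv)
  = (165/12.5) / (119/5)
  = 13.2 / 23.8 = 0.5546
  = 55.46%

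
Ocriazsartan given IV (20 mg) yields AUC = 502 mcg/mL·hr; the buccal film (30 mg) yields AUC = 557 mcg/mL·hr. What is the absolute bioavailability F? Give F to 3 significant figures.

F = 0.740

F = (AUC_ev / D_ev) / (AUC_iv / D_iv)
  = (557/30) / (502/20)
  = 18.5667 / 25.1 = 0.7397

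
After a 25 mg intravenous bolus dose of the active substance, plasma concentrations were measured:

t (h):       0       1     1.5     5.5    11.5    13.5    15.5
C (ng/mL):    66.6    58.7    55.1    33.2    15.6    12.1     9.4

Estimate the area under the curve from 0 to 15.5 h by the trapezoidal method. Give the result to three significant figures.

Trapezoidal AUC_0→15.5:
  [0→1]: (66.6+58.7)/2 × 1 = 62.65
  [1→1.5]: (58.7+55.1)/2 × 0.5 = 28.45
  [1.5→5.5]: (55.1+33.2)/2 × 4 = 176.6
  [5.5→11.5]: (33.2+15.6)/2 × 6 = 146.4
  [11.5→13.5]: (15.6+12.1)/2 × 2 = 27.7
  [13.5→15.5]: (12.1+9.4)/2 × 2 = 21.5
  Sum = 463.3 ng/mL·h

AUC = 463 ng/mL·h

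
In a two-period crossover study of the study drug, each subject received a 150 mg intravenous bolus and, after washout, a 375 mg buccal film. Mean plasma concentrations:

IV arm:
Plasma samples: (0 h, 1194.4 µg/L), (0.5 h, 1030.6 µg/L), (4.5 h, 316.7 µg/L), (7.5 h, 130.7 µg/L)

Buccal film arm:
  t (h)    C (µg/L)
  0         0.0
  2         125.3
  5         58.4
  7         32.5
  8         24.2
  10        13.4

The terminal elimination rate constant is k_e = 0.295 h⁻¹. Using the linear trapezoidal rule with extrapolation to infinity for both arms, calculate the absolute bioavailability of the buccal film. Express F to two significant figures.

Trapezoidal AUC_0→7.5 (IV):
  [0→0.5]: (1194.4+1030.6)/2 × 0.5 = 556.25
  [0.5→4.5]: (1030.6+316.7)/2 × 4 = 2694.6
  [4.5→7.5]: (316.7+130.7)/2 × 3 = 671.1
  Sum = 3921.95 µg/L·h
IV tail: 130.7/0.295 = 443.051; AUC_iv,0→∞ = 3921.95 + 443.051 = 4365.001 µg/L·h
Trapezoidal AUC_0→10 (buccal film):
  [0→2]: (0.0+125.3)/2 × 2 = 125.3
  [2→5]: (125.3+58.4)/2 × 3 = 275.55
  [5→7]: (58.4+32.5)/2 × 2 = 90.9
  [7→8]: (32.5+24.2)/2 × 1 = 28.35
  [8→10]: (24.2+13.4)/2 × 2 = 37.6
  Sum = 557.7 µg/L·h
buccal film tail: 13.4/0.295 = 45.424; AUC_ev,0→∞ = 557.7 + 45.424 = 603.124 µg/L·h
F = (AUC_ev/D_ev)/(AUC_iv/D_iv) = (603.124/375)/(4365.001/150) = 1.60833/29.1 = 0.0553

F = 0.055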